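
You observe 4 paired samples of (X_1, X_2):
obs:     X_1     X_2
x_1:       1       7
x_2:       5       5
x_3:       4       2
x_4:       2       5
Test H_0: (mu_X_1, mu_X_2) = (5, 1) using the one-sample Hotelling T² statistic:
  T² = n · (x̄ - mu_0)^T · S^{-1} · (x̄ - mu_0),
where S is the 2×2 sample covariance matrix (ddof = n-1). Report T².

Step 1 — sample mean vector:
  mean(X_1) = (1 + 5 + 4 + 2) / 4 = 12/4 = 3
  mean(X_2) = (7 + 5 + 2 + 5) / 4 = 19/4 = 4.75
  x̄ = (3, 4.75),  deviation x̄ - mu_0 = (3, 4.75) - (5, 1) = (-2, 3.75).

Step 2 — sample covariance matrix, S[i,j] = (1/(n-1)) · Σ_k (x_{k,i} - mean_i) · (x_{k,j} - mean_j), divisor n-1 = 3:
  S[X_1,X_1] = ((-2)·(-2) + (2)·(2) + (1)·(1) + (-1)·(-1)) / 3 = 10/3 = 3.3333
  S[X_1,X_2] = ((-2)·(2.25) + (2)·(0.25) + (1)·(-2.75) + (-1)·(0.25)) / 3 = -7/3 = -2.3333
  S[X_2,X_2] = ((2.25)·(2.25) + (0.25)·(0.25) + (-2.75)·(-2.75) + (0.25)·(0.25)) / 3 = 12.75/3 = 4.25
  S = [[3.3333, -2.3333],
 [-2.3333, 4.25]].

Step 3 — invert S. det(S) = 3.3333·4.25 - (-2.3333)² = 8.7222.
  S^{-1} = (1/det) · [[d, -b], [-b, a]] = [[0.4873, 0.2675],
 [0.2675, 0.3822]].

Step 4 — quadratic form (x̄ - mu_0)^T · S^{-1} · (x̄ - mu_0):
  S^{-1} · (x̄ - mu_0) = (0.0287, 0.8981),
  (x̄ - mu_0)^T · [...] = (-2)·(0.0287) + (3.75)·(0.8981) = 3.3105.

Step 5 — scale by n: T² = 4 · 3.3105 = 13.242.

T² ≈ 13.242


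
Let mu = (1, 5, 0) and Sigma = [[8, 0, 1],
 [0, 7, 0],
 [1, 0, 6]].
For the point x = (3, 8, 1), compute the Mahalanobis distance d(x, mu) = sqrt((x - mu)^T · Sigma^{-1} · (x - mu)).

Step 1 — centre the observation: (x - mu) = (2, 3, 1).

Step 2 — invert Sigma (cofactor / det for 3×3, or solve directly):
  Sigma^{-1} = [[0.1277, 0, -0.0213],
 [0, 0.1429, 0],
 [-0.0213, 0, 0.1702]].

Step 3 — form the quadratic (x - mu)^T · Sigma^{-1} · (x - mu):
  Sigma^{-1} · (x - mu) = (0.234, 0.4286, 0.1277).
  (x - mu)^T · [Sigma^{-1} · (x - mu)] = (2)·(0.234) + (3)·(0.4286) + (1)·(0.1277) = 1.8815.

Step 4 — take square root: d = √(1.8815) ≈ 1.3717.

d(x, mu) = √(1.8815) ≈ 1.3717


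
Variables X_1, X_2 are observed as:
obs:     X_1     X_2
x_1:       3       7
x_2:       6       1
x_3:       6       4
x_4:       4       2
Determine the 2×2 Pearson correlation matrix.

Step 1 — column means:
  mean(X_1) = (3 + 6 + 6 + 4) / 4 = 19/4 = 4.75
  mean(X_2) = (7 + 1 + 4 + 2) / 4 = 14/4 = 3.5

Step 2 — sample variances and covariances s[i,j] = (1/(n-1)) · Σ_k (x_{k,i} - mean_i) · (x_{k,j} - mean_j), with n-1 = 3:
  s[X_1,X_1] = ((-1.75)·(-1.75) + (1.25)·(1.25) + (1.25)·(1.25) + (-0.75)·(-0.75)) / 3 = 6.75/3 = 2.25
  s[X_1,X_2] = ((-1.75)·(3.5) + (1.25)·(-2.5) + (1.25)·(0.5) + (-0.75)·(-1.5)) / 3 = -7.5/3 = -2.5
  s[X_2,X_2] = ((3.5)·(3.5) + (-2.5)·(-2.5) + (0.5)·(0.5) + (-1.5)·(-1.5)) / 3 = 21/3 = 7
  Sample standard deviations s_i = √(s[i,i]):
  s(X_1) = √(2.25) = 1.5
  s(X_2) = √(7) = 2.6458

Step 3 — r_{ij} = s_{ij} / (s_i · s_j):
  r[X_1,X_1] = 1 (diagonal).
  r[X_1,X_2] = -2.5 / (1.5 · 2.6458) = -2.5 / 3.9686 = -0.6299
  r[X_2,X_2] = 1 (diagonal).

R is symmetric with unit diagonal. Assembling:

R = [[1, -0.6299],
 [-0.6299, 1]]


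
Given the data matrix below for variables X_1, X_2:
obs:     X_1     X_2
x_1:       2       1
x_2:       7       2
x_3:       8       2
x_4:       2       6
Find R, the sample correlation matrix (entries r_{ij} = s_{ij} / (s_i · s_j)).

Step 1 — column means:
  mean(X_1) = (2 + 7 + 8 + 2) / 4 = 19/4 = 4.75
  mean(X_2) = (1 + 2 + 2 + 6) / 4 = 11/4 = 2.75

Step 2 — sample variances and covariances s[i,j] = (1/(n-1)) · Σ_k (x_{k,i} - mean_i) · (x_{k,j} - mean_j), with n-1 = 3:
  s[X_1,X_1] = ((-2.75)·(-2.75) + (2.25)·(2.25) + (3.25)·(3.25) + (-2.75)·(-2.75)) / 3 = 30.75/3 = 10.25
  s[X_1,X_2] = ((-2.75)·(-1.75) + (2.25)·(-0.75) + (3.25)·(-0.75) + (-2.75)·(3.25)) / 3 = -8.25/3 = -2.75
  s[X_2,X_2] = ((-1.75)·(-1.75) + (-0.75)·(-0.75) + (-0.75)·(-0.75) + (3.25)·(3.25)) / 3 = 14.75/3 = 4.9167
  Sample standard deviations s_i = √(s[i,i]):
  s(X_1) = √(10.25) = 3.2016
  s(X_2) = √(4.9167) = 2.2174

Step 3 — r_{ij} = s_{ij} / (s_i · s_j):
  r[X_1,X_1] = 1 (diagonal).
  r[X_1,X_2] = -2.75 / (3.2016 · 2.2174) = -2.75 / 7.099 = -0.3874
  r[X_2,X_2] = 1 (diagonal).

R is symmetric with unit diagonal. Assembling:

R = [[1, -0.3874],
 [-0.3874, 1]]


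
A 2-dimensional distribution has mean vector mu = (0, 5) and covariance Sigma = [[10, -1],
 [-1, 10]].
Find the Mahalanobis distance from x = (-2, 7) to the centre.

Step 1 — centre the observation: (x - mu) = (-2, 2).

Step 2 — invert Sigma. det(Sigma) = 10·10 - (-1)² = 99.
  Sigma^{-1} = (1/det) · [[d, -b], [-b, a]] = [[0.101, 0.0101],
 [0.0101, 0.101]].

Step 3 — form the quadratic (x - mu)^T · Sigma^{-1} · (x - mu):
  Sigma^{-1} · (x - mu) = (-0.1818, 0.1818).
  (x - mu)^T · [Sigma^{-1} · (x - mu)] = (-2)·(-0.1818) + (2)·(0.1818) = 0.7273.

Step 4 — take square root: d = √(0.7273) ≈ 0.8528.

d(x, mu) = √(0.7273) ≈ 0.8528


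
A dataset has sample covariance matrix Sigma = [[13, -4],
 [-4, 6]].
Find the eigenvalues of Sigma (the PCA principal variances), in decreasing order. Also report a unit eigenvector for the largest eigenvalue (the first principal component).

Step 1 — characteristic polynomial of 2×2 Sigma:
  det(Sigma - λI) = λ² - trace · λ + det = 0.
  trace = 13 + 6 = 19, det = 13·6 - (-4)² = 62.
Step 2 — discriminant:
  Δ = trace² - 4·det = 361 - 248 = 113.
Step 3 — eigenvalues:
  λ = (trace ± √Δ)/2 = (19 ± 10.6301)/2,
  λ_1 = 14.8151,  λ_2 = 4.1849.

Step 4 — unit eigenvector for λ_1: solve (Sigma - λ_1 I)v = 0. First row:
  (13 - 14.8151)·v_x + (-4)·v_y = 0, i.e. (-1.8151)·v_x + (-4)·v_y = 0,
  so v ∝ (b, λ_1 - a) = (-4, 1.8151); multiply by -1 so the first entry is positive: u = (4, -1.8151).
  ||u|| = √((4)² + (-1.8151)²) = √(19.2945) ≈ 4.3925,
  v_1 = u/||u|| ≈ (0.9106, -0.4132) (||v_1|| = 1).

λ_1 = 14.8151,  λ_2 = 4.1849;  v_1 ≈ (0.9106, -0.4132)


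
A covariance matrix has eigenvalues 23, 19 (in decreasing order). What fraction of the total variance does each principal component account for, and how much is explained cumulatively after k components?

Step 1 — total variance = trace(Sigma) = Σ λ_i = 23 + 19 = 42.

Step 2 — fraction explained by component i = λ_i / Σ λ:
  PC1: 23/42 = 0.5476
  PC2: 19/42 = 0.4524

Step 3 — cumulative fraction after k components = (λ_1 + ... + λ_k) / Σ λ:
  k = 1: 23/42 = 0.5476
  k = 2: (23 + 19)/42 = 42/42 = 1

Summary (fraction, with percent):

explained: PC1 0.5476 (54.76%), PC2 0.4524 (45.24%);  cumulative: 0.5476, 1


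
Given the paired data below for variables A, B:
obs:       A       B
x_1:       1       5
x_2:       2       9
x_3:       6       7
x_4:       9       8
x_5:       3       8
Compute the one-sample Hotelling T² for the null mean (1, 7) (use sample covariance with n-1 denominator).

Step 1 — sample mean vector:
  mean(A) = (1 + 2 + 6 + 9 + 3) / 5 = 21/5 = 4.2
  mean(B) = (5 + 9 + 7 + 8 + 8) / 5 = 37/5 = 7.4
  x̄ = (4.2, 7.4),  deviation x̄ - mu_0 = (4.2, 7.4) - (1, 7) = (3.2, 0.4).

Step 2 — sample covariance matrix, S[i,j] = (1/(n-1)) · Σ_k (x_{k,i} - mean_i) · (x_{k,j} - mean_j), divisor n-1 = 4:
  S[A,A] = ((-3.2)·(-3.2) + (-2.2)·(-2.2) + (1.8)·(1.8) + (4.8)·(4.8) + (-1.2)·(-1.2)) / 4 = 42.8/4 = 10.7
  S[A,B] = ((-3.2)·(-2.4) + (-2.2)·(1.6) + (1.8)·(-0.4) + (4.8)·(0.6) + (-1.2)·(0.6)) / 4 = 5.6/4 = 1.4
  S[B,B] = ((-2.4)·(-2.4) + (1.6)·(1.6) + (-0.4)·(-0.4) + (0.6)·(0.6) + (0.6)·(0.6)) / 4 = 9.2/4 = 2.3
  S = [[10.7, 1.4],
 [1.4, 2.3]].

Step 3 — invert S. det(S) = 10.7·2.3 - (1.4)² = 22.65.
  S^{-1} = (1/det) · [[d, -b], [-b, a]] = [[0.1015, -0.0618],
 [-0.0618, 0.4724]].

Step 4 — quadratic form (x̄ - mu_0)^T · S^{-1} · (x̄ - mu_0):
  S^{-1} · (x̄ - mu_0) = (0.3002, -0.0088),
  (x̄ - mu_0)^T · [...] = (3.2)·(0.3002) + (0.4)·(-0.0088) = 0.9572.

Step 5 — scale by n: T² = 5 · 0.9572 = 4.7859.

T² ≈ 4.7859


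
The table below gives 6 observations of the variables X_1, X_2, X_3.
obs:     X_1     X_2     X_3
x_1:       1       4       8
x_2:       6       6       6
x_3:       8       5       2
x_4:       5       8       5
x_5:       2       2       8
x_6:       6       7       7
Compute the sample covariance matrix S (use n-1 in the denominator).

Step 1 — column means:
  mean(X_1) = (1 + 6 + 8 + 5 + 2 + 6) / 6 = 28/6 = 4.6667
  mean(X_2) = (4 + 6 + 5 + 8 + 2 + 7) / 6 = 32/6 = 5.3333
  mean(X_3) = (8 + 6 + 2 + 5 + 8 + 7) / 6 = 36/6 = 6

Step 2 — sample covariance S[i,j] = (1/(n-1)) · Σ_k (x_{k,i} - mean_i) · (x_{k,j} - mean_j), with n-1 = 5.
  S[X_1,X_1] = ((-3.6667)·(-3.6667) + (1.3333)·(1.3333) + (3.3333)·(3.3333) + (0.3333)·(0.3333) + (-2.6667)·(-2.6667) + (1.3333)·(1.3333)) / 5 = 35.3333/5 = 7.0667
  S[X_1,X_2] = ((-3.6667)·(-1.3333) + (1.3333)·(0.6667) + (3.3333)·(-0.3333) + (0.3333)·(2.6667) + (-2.6667)·(-3.3333) + (1.3333)·(1.6667)) / 5 = 16.6667/5 = 3.3333
  S[X_1,X_3] = ((-3.6667)·(2) + (1.3333)·(0) + (3.3333)·(-4) + (0.3333)·(-1) + (-2.6667)·(2) + (1.3333)·(1)) / 5 = -25/5 = -5
  S[X_2,X_2] = ((-1.3333)·(-1.3333) + (0.6667)·(0.6667) + (-0.3333)·(-0.3333) + (2.6667)·(2.6667) + (-3.3333)·(-3.3333) + (1.6667)·(1.6667)) / 5 = 23.3333/5 = 4.6667
  S[X_2,X_3] = ((-1.3333)·(2) + (0.6667)·(0) + (-0.3333)·(-4) + (2.6667)·(-1) + (-3.3333)·(2) + (1.6667)·(1)) / 5 = -9/5 = -1.8
  S[X_3,X_3] = ((2)·(2) + (0)·(0) + (-4)·(-4) + (-1)·(-1) + (2)·(2) + (1)·(1)) / 5 = 26/5 = 5.2

S is symmetric (S[j,i] = S[i,j]). Assembling:

S = [[7.0667, 3.3333, -5],
 [3.3333, 4.6667, -1.8],
 [-5, -1.8, 5.2]]


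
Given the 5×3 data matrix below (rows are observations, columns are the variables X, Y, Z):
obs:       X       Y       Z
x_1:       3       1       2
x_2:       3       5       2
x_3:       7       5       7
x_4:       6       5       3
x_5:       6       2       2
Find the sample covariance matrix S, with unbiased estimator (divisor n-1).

Step 1 — column means:
  mean(X) = (3 + 3 + 7 + 6 + 6) / 5 = 25/5 = 5
  mean(Y) = (1 + 5 + 5 + 5 + 2) / 5 = 18/5 = 3.6
  mean(Z) = (2 + 2 + 7 + 3 + 2) / 5 = 16/5 = 3.2

Step 2 — sample covariance S[i,j] = (1/(n-1)) · Σ_k (x_{k,i} - mean_i) · (x_{k,j} - mean_j), with n-1 = 4.
  S[X,X] = ((-2)·(-2) + (-2)·(-2) + (2)·(2) + (1)·(1) + (1)·(1)) / 4 = 14/4 = 3.5
  S[X,Y] = ((-2)·(-2.6) + (-2)·(1.4) + (2)·(1.4) + (1)·(1.4) + (1)·(-1.6)) / 4 = 5/4 = 1.25
  S[X,Z] = ((-2)·(-1.2) + (-2)·(-1.2) + (2)·(3.8) + (1)·(-0.2) + (1)·(-1.2)) / 4 = 11/4 = 2.75
  S[Y,Y] = ((-2.6)·(-2.6) + (1.4)·(1.4) + (1.4)·(1.4) + (1.4)·(1.4) + (-1.6)·(-1.6)) / 4 = 15.2/4 = 3.8
  S[Y,Z] = ((-2.6)·(-1.2) + (1.4)·(-1.2) + (1.4)·(3.8) + (1.4)·(-0.2) + (-1.6)·(-1.2)) / 4 = 8.4/4 = 2.1
  S[Z,Z] = ((-1.2)·(-1.2) + (-1.2)·(-1.2) + (3.8)·(3.8) + (-0.2)·(-0.2) + (-1.2)·(-1.2)) / 4 = 18.8/4 = 4.7

S is symmetric (S[j,i] = S[i,j]). Assembling:

S = [[3.5, 1.25, 2.75],
 [1.25, 3.8, 2.1],
 [2.75, 2.1, 4.7]]


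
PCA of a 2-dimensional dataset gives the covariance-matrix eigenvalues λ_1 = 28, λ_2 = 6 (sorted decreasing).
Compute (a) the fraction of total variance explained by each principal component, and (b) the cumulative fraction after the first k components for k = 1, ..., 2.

Step 1 — total variance = trace(Sigma) = Σ λ_i = 28 + 6 = 34.

Step 2 — fraction explained by component i = λ_i / Σ λ:
  PC1: 28/34 = 0.8235
  PC2: 6/34 = 0.1765

Step 3 — cumulative fraction after k components = (λ_1 + ... + λ_k) / Σ λ:
  k = 1: 28/34 = 0.8235
  k = 2: (28 + 6)/34 = 34/34 = 1

Summary (fraction, with percent):

explained: PC1 0.8235 (82.35%), PC2 0.1765 (17.65%);  cumulative: 0.8235, 1


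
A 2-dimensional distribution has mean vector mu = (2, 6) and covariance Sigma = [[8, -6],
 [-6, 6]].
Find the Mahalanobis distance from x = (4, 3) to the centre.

Step 1 — centre the observation: (x - mu) = (2, -3).

Step 2 — invert Sigma. det(Sigma) = 8·6 - (-6)² = 12.
  Sigma^{-1} = (1/det) · [[d, -b], [-b, a]] = [[0.5, 0.5],
 [0.5, 0.6667]].

Step 3 — form the quadratic (x - mu)^T · Sigma^{-1} · (x - mu):
  Sigma^{-1} · (x - mu) = (-0.5, -1).
  (x - mu)^T · [Sigma^{-1} · (x - mu)] = (2)·(-0.5) + (-3)·(-1) = 2.

Step 4 — take square root: d = √(2) ≈ 1.4142.

d(x, mu) = √(2) ≈ 1.4142


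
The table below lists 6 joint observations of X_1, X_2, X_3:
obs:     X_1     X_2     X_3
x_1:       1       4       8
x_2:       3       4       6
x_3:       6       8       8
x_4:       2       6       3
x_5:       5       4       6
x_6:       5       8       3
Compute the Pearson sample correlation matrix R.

Step 1 — column means:
  mean(X_1) = (1 + 3 + 6 + 2 + 5 + 5) / 6 = 22/6 = 3.6667
  mean(X_2) = (4 + 4 + 8 + 6 + 4 + 8) / 6 = 34/6 = 5.6667
  mean(X_3) = (8 + 6 + 8 + 3 + 6 + 3) / 6 = 34/6 = 5.6667

Step 2 — sample variances and covariances s[i,j] = (1/(n-1)) · Σ_k (x_{k,i} - mean_i) · (x_{k,j} - mean_j), with n-1 = 5:
  s[X_1,X_1] = ((-2.6667)·(-2.6667) + (-0.6667)·(-0.6667) + (2.3333)·(2.3333) + (-1.6667)·(-1.6667) + (1.3333)·(1.3333) + (1.3333)·(1.3333)) / 5 = 19.3333/5 = 3.8667
  s[X_1,X_2] = ((-2.6667)·(-1.6667) + (-0.6667)·(-1.6667) + (2.3333)·(2.3333) + (-1.6667)·(0.3333) + (1.3333)·(-1.6667) + (1.3333)·(2.3333)) / 5 = 11.3333/5 = 2.2667
  s[X_1,X_3] = ((-2.6667)·(2.3333) + (-0.6667)·(0.3333) + (2.3333)·(2.3333) + (-1.6667)·(-2.6667) + (1.3333)·(0.3333) + (1.3333)·(-2.6667)) / 5 = 0.3333/5 = 0.0667
  s[X_2,X_2] = ((-1.6667)·(-1.6667) + (-1.6667)·(-1.6667) + (2.3333)·(2.3333) + (0.3333)·(0.3333) + (-1.6667)·(-1.6667) + (2.3333)·(2.3333)) / 5 = 19.3333/5 = 3.8667
  s[X_2,X_3] = ((-1.6667)·(2.3333) + (-1.6667)·(0.3333) + (2.3333)·(2.3333) + (0.3333)·(-2.6667) + (-1.6667)·(0.3333) + (2.3333)·(-2.6667)) / 5 = -6.6667/5 = -1.3333
  s[X_3,X_3] = ((2.3333)·(2.3333) + (0.3333)·(0.3333) + (2.3333)·(2.3333) + (-2.6667)·(-2.6667) + (0.3333)·(0.3333) + (-2.6667)·(-2.6667)) / 5 = 25.3333/5 = 5.0667
  Sample standard deviations s_i = √(s[i,i]):
  s(X_1) = √(3.8667) = 1.9664
  s(X_2) = √(3.8667) = 1.9664
  s(X_3) = √(5.0667) = 2.2509

Step 3 — r_{ij} = s_{ij} / (s_i · s_j):
  r[X_1,X_1] = 1 (diagonal).
  r[X_1,X_2] = 2.2667 / (1.9664 · 1.9664) = 2.2667 / 3.8667 = 0.5862
  r[X_1,X_3] = 0.0667 / (1.9664 · 2.2509) = 0.0667 / 4.4262 = 0.0151
  r[X_2,X_2] = 1 (diagonal).
  r[X_2,X_3] = -1.3333 / (1.9664 · 2.2509) = -1.3333 / 4.4262 = -0.3012
  r[X_3,X_3] = 1 (diagonal).

R is symmetric with unit diagonal. Assembling:

R = [[1, 0.5862, 0.0151],
 [0.5862, 1, -0.3012],
 [0.0151, -0.3012, 1]]


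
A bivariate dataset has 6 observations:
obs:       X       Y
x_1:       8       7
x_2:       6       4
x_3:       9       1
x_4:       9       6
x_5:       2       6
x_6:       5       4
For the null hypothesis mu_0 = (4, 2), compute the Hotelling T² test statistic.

Step 1 — sample mean vector:
  mean(X) = (8 + 6 + 9 + 9 + 2 + 5) / 6 = 39/6 = 6.5
  mean(Y) = (7 + 4 + 1 + 6 + 6 + 4) / 6 = 28/6 = 4.6667
  x̄ = (6.5, 4.6667),  deviation x̄ - mu_0 = (6.5, 4.6667) - (4, 2) = (2.5, 2.6667).

Step 2 — sample covariance matrix, S[i,j] = (1/(n-1)) · Σ_k (x_{k,i} - mean_i) · (x_{k,j} - mean_j), divisor n-1 = 5:
  S[X,X] = ((1.5)·(1.5) + (-0.5)·(-0.5) + (2.5)·(2.5) + (2.5)·(2.5) + (-4.5)·(-4.5) + (-1.5)·(-1.5)) / 5 = 37.5/5 = 7.5
  S[X,Y] = ((1.5)·(2.3333) + (-0.5)·(-0.6667) + (2.5)·(-3.6667) + (2.5)·(1.3333) + (-4.5)·(1.3333) + (-1.5)·(-0.6667)) / 5 = -7/5 = -1.4
  S[Y,Y] = ((2.3333)·(2.3333) + (-0.6667)·(-0.6667) + (-3.6667)·(-3.6667) + (1.3333)·(1.3333) + (1.3333)·(1.3333) + (-0.6667)·(-0.6667)) / 5 = 23.3333/5 = 4.6667
  S = [[7.5, -1.4],
 [-1.4, 4.6667]].

Step 3 — invert S. det(S) = 7.5·4.6667 - (-1.4)² = 33.04.
  S^{-1} = (1/det) · [[d, -b], [-b, a]] = [[0.1412, 0.0424],
 [0.0424, 0.227]].

Step 4 — quadratic form (x̄ - mu_0)^T · S^{-1} · (x̄ - mu_0):
  S^{-1} · (x̄ - mu_0) = (0.4661, 0.7113),
  (x̄ - mu_0)^T · [...] = (2.5)·(0.4661) + (2.6667)·(0.7113) = 3.0619.

Step 5 — scale by n: T² = 6 · 3.0619 = 18.3717.

T² ≈ 18.3717


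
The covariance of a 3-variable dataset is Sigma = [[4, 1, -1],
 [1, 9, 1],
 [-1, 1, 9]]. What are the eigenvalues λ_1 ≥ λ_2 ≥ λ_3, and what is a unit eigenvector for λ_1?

Step 1 — characteristic polynomial p(λ) = det(λI - Sigma) = λ³ - tr·λ² + c_1·λ - det, where tr = trace, c_1 = sum of the principal 2×2 minors, det = det(Sigma):
  tr = 4 + 9 + 9 = 22,
  c_1 = (4·9 - (1)²) + (4·9 - (-1)²) + (9·9 - (1)²) = 35 + 35 + 80 = 150,
  det = 4·(9·9 - (1)²) - (1)·((1)·9 - (1)·(-1)) + (-1)·((1)·(1) - 9·(-1)) = 4·(80) - (1)·(10) + (-1)·(10) = 300.
  So p(λ) = λ³ - 22λ² + 150λ - 300.
Step 2 — look for an integer root (rational root theorem: any rational root is an integer divisor of 300). Testing λ = 10:
  p(10) = 1000 - 2200 + 1500 - 300 = 0  ✓
  Dividing out (λ - 10): p(λ) = (λ - 10)(λ² - 12λ + 30).
Step 3 — remaining eigenvalues from the quadratic λ² - 12λ + 30 = 0:
  Δ = 12² - 4·30 = 144 - 120 = 24,  λ = (12 ± √24)/2 = (12 ± 4.899)/2 ≈ 8.4495 or 3.5505.
  Sorted: λ_1 = 10,  λ_2 = 8.4495,  λ_3 = 3.5505  (check: sum = 22 = tr ✓).

Step 4 — unit eigenvector for λ_1 = 10: v spans the null space of (Sigma - λ_1 I), whose rows are
  r_1 = (-6, 1, -1),  r_2 = (1, -1, 1),  r_3 = (-1, 1, -1).
  v is orthogonal to every row, so take v ∝ r_1 × r_2 = ((1)·(1) - (-1)·(-1), (-1)·(1) - (-6)·(1), (-6)·(-1) - (1)·(1)) = (0, 5, 5).
  Rescale (divide by 5): u = (0, 1, 1).
  ||u|| = √((0)² + (1)² + (1)²) = √(2) ≈ 1.4142,  v_1 = u/||u|| ≈ (0, 0.7071, 0.7071) (||v_1|| = 1).

λ_1 = 10,  λ_2 = 8.4495,  λ_3 = 3.5505;  v_1 ≈ (0, 0.7071, 0.7071)


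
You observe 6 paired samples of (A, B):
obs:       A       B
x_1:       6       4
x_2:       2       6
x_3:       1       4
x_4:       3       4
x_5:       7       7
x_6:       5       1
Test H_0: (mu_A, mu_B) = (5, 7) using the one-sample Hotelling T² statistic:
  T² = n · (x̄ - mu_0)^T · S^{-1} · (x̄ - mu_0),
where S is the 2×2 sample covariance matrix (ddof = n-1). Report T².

Step 1 — sample mean vector:
  mean(A) = (6 + 2 + 1 + 3 + 7 + 5) / 6 = 24/6 = 4
  mean(B) = (4 + 6 + 4 + 4 + 7 + 1) / 6 = 26/6 = 4.3333
  x̄ = (4, 4.3333),  deviation x̄ - mu_0 = (4, 4.3333) - (5, 7) = (-1, -2.6667).

Step 2 — sample covariance matrix, S[i,j] = (1/(n-1)) · Σ_k (x_{k,i} - mean_i) · (x_{k,j} - mean_j), divisor n-1 = 5:
  S[A,A] = ((2)·(2) + (-2)·(-2) + (-3)·(-3) + (-1)·(-1) + (3)·(3) + (1)·(1)) / 5 = 28/5 = 5.6
  S[A,B] = ((2)·(-0.3333) + (-2)·(1.6667) + (-3)·(-0.3333) + (-1)·(-0.3333) + (3)·(2.6667) + (1)·(-3.3333)) / 5 = 2/5 = 0.4
  S[B,B] = ((-0.3333)·(-0.3333) + (1.6667)·(1.6667) + (-0.3333)·(-0.3333) + (-0.3333)·(-0.3333) + (2.6667)·(2.6667) + (-3.3333)·(-3.3333)) / 5 = 21.3333/5 = 4.2667
  S = [[5.6, 0.4],
 [0.4, 4.2667]].

Step 3 — invert S. det(S) = 5.6·4.2667 - (0.4)² = 23.7333.
  S^{-1} = (1/det) · [[d, -b], [-b, a]] = [[0.1798, -0.0169],
 [-0.0169, 0.236]].

Step 4 — quadratic form (x̄ - mu_0)^T · S^{-1} · (x̄ - mu_0):
  S^{-1} · (x̄ - mu_0) = (-0.1348, -0.6124),
  (x̄ - mu_0)^T · [...] = (-1)·(-0.1348) + (-2.6667)·(-0.6124) = 1.7678.

Step 5 — scale by n: T² = 6 · 1.7678 = 10.6067.

T² ≈ 10.6067


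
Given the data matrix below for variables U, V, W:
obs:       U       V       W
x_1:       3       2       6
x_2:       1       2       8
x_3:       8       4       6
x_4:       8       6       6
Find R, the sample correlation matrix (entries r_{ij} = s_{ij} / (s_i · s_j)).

Step 1 — column means:
  mean(U) = (3 + 1 + 8 + 8) / 4 = 20/4 = 5
  mean(V) = (2 + 2 + 4 + 6) / 4 = 14/4 = 3.5
  mean(W) = (6 + 8 + 6 + 6) / 4 = 26/4 = 6.5

Step 2 — sample variances and covariances s[i,j] = (1/(n-1)) · Σ_k (x_{k,i} - mean_i) · (x_{k,j} - mean_j), with n-1 = 3:
  s[U,U] = ((-2)·(-2) + (-4)·(-4) + (3)·(3) + (3)·(3)) / 3 = 38/3 = 12.6667
  s[U,V] = ((-2)·(-1.5) + (-4)·(-1.5) + (3)·(0.5) + (3)·(2.5)) / 3 = 18/3 = 6
  s[U,W] = ((-2)·(-0.5) + (-4)·(1.5) + (3)·(-0.5) + (3)·(-0.5)) / 3 = -8/3 = -2.6667
  s[V,V] = ((-1.5)·(-1.5) + (-1.5)·(-1.5) + (0.5)·(0.5) + (2.5)·(2.5)) / 3 = 11/3 = 3.6667
  s[V,W] = ((-1.5)·(-0.5) + (-1.5)·(1.5) + (0.5)·(-0.5) + (2.5)·(-0.5)) / 3 = -3/3 = -1
  s[W,W] = ((-0.5)·(-0.5) + (1.5)·(1.5) + (-0.5)·(-0.5) + (-0.5)·(-0.5)) / 3 = 3/3 = 1
  Sample standard deviations s_i = √(s[i,i]):
  s(U) = √(12.6667) = 3.559
  s(V) = √(3.6667) = 1.9149
  s(W) = √(1) = 1

Step 3 — r_{ij} = s_{ij} / (s_i · s_j):
  r[U,U] = 1 (diagonal).
  r[U,V] = 6 / (3.559 · 1.9149) = 6 / 6.815 = 0.8804
  r[U,W] = -2.6667 / (3.559 · 1) = -2.6667 / 3.559 = -0.7493
  r[V,V] = 1 (diagonal).
  r[V,W] = -1 / (1.9149 · 1) = -1 / 1.9149 = -0.5222
  r[W,W] = 1 (diagonal).

R is symmetric with unit diagonal. Assembling:

R = [[1, 0.8804, -0.7493],
 [0.8804, 1, -0.5222],
 [-0.7493, -0.5222, 1]]


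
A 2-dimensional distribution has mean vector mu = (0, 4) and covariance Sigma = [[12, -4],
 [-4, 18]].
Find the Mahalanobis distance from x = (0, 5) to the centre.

Step 1 — centre the observation: (x - mu) = (0, 1).

Step 2 — invert Sigma. det(Sigma) = 12·18 - (-4)² = 200.
  Sigma^{-1} = (1/det) · [[d, -b], [-b, a]] = [[0.09, 0.02],
 [0.02, 0.06]].

Step 3 — form the quadratic (x - mu)^T · Sigma^{-1} · (x - mu):
  Sigma^{-1} · (x - mu) = (0.02, 0.06).
  (x - mu)^T · [Sigma^{-1} · (x - mu)] = (0)·(0.02) + (1)·(0.06) = 0.06.

Step 4 — take square root: d = √(0.06) ≈ 0.2449.

d(x, mu) = √(0.06) ≈ 0.2449


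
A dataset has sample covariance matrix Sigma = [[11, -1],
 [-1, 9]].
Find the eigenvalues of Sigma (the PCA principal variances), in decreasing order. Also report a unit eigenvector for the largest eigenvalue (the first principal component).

Step 1 — characteristic polynomial of 2×2 Sigma:
  det(Sigma - λI) = λ² - trace · λ + det = 0.
  trace = 11 + 9 = 20, det = 11·9 - (-1)² = 98.
Step 2 — discriminant:
  Δ = trace² - 4·det = 400 - 392 = 8.
Step 3 — eigenvalues:
  λ = (trace ± √Δ)/2 = (20 ± 2.8284)/2,
  λ_1 = 11.4142,  λ_2 = 8.5858.

Step 4 — unit eigenvector for λ_1: solve (Sigma - λ_1 I)v = 0. First row:
  (11 - 11.4142)·v_x + (-1)·v_y = 0, i.e. (-0.4142)·v_x + (-1)·v_y = 0,
  so v ∝ (b, λ_1 - a) = (-1, 0.4142); multiply by -1 so the first entry is positive: u = (1, -0.4142).
  ||u|| = √((1)² + (-0.4142)²) = √(1.1716) ≈ 1.0824,
  v_1 = u/||u|| ≈ (0.9239, -0.3827) (||v_1|| = 1).

λ_1 = 11.4142,  λ_2 = 8.5858;  v_1 ≈ (0.9239, -0.3827)


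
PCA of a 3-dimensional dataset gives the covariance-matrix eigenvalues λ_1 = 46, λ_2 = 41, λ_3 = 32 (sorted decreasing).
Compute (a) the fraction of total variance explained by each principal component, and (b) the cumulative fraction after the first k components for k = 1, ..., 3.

Step 1 — total variance = trace(Sigma) = Σ λ_i = 46 + 41 + 32 = 119.

Step 2 — fraction explained by component i = λ_i / Σ λ:
  PC1: 46/119 = 0.3866
  PC2: 41/119 = 0.3445
  PC3: 32/119 = 0.2689

Step 3 — cumulative fraction after k components = (λ_1 + ... + λ_k) / Σ λ:
  k = 1: 46/119 = 0.3866
  k = 2: (46 + 41)/119 = 87/119 = 0.7311
  k = 3: (46 + 41 + 32)/119 = 119/119 = 1

Summary (fraction, with percent):

explained: PC1 0.3866 (38.66%), PC2 0.3445 (34.45%), PC3 0.2689 (26.89%);  cumulative: 0.3866, 0.7311, 1


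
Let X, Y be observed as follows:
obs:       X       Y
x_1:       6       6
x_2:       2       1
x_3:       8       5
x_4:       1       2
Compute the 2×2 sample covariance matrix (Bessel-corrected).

Step 1 — column means:
  mean(X) = (6 + 2 + 8 + 1) / 4 = 17/4 = 4.25
  mean(Y) = (6 + 1 + 5 + 2) / 4 = 14/4 = 3.5

Step 2 — sample covariance S[i,j] = (1/(n-1)) · Σ_k (x_{k,i} - mean_i) · (x_{k,j} - mean_j), with n-1 = 3.
  S[X,X] = ((1.75)·(1.75) + (-2.25)·(-2.25) + (3.75)·(3.75) + (-3.25)·(-3.25)) / 3 = 32.75/3 = 10.9167
  S[X,Y] = ((1.75)·(2.5) + (-2.25)·(-2.5) + (3.75)·(1.5) + (-3.25)·(-1.5)) / 3 = 20.5/3 = 6.8333
  S[Y,Y] = ((2.5)·(2.5) + (-2.5)·(-2.5) + (1.5)·(1.5) + (-1.5)·(-1.5)) / 3 = 17/3 = 5.6667

S is symmetric (S[j,i] = S[i,j]). Assembling:

S = [[10.9167, 6.8333],
 [6.8333, 5.6667]]


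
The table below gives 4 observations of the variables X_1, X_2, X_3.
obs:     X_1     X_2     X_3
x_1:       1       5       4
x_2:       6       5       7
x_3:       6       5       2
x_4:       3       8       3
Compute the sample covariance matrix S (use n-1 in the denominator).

Step 1 — column means:
  mean(X_1) = (1 + 6 + 6 + 3) / 4 = 16/4 = 4
  mean(X_2) = (5 + 5 + 5 + 8) / 4 = 23/4 = 5.75
  mean(X_3) = (4 + 7 + 2 + 3) / 4 = 16/4 = 4

Step 2 — sample covariance S[i,j] = (1/(n-1)) · Σ_k (x_{k,i} - mean_i) · (x_{k,j} - mean_j), with n-1 = 3.
  S[X_1,X_1] = ((-3)·(-3) + (2)·(2) + (2)·(2) + (-1)·(-1)) / 3 = 18/3 = 6
  S[X_1,X_2] = ((-3)·(-0.75) + (2)·(-0.75) + (2)·(-0.75) + (-1)·(2.25)) / 3 = -3/3 = -1
  S[X_1,X_3] = ((-3)·(0) + (2)·(3) + (2)·(-2) + (-1)·(-1)) / 3 = 3/3 = 1
  S[X_2,X_2] = ((-0.75)·(-0.75) + (-0.75)·(-0.75) + (-0.75)·(-0.75) + (2.25)·(2.25)) / 3 = 6.75/3 = 2.25
  S[X_2,X_3] = ((-0.75)·(0) + (-0.75)·(3) + (-0.75)·(-2) + (2.25)·(-1)) / 3 = -3/3 = -1
  S[X_3,X_3] = ((0)·(0) + (3)·(3) + (-2)·(-2) + (-1)·(-1)) / 3 = 14/3 = 4.6667

S is symmetric (S[j,i] = S[i,j]). Assembling:

S = [[6, -1, 1],
 [-1, 2.25, -1],
 [1, -1, 4.6667]]


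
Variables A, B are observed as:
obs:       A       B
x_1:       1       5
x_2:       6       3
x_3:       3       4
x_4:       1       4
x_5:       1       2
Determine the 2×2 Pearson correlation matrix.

Step 1 — column means:
  mean(A) = (1 + 6 + 3 + 1 + 1) / 5 = 12/5 = 2.4
  mean(B) = (5 + 3 + 4 + 4 + 2) / 5 = 18/5 = 3.6

Step 2 — sample variances and covariances s[i,j] = (1/(n-1)) · Σ_k (x_{k,i} - mean_i) · (x_{k,j} - mean_j), with n-1 = 4:
  s[A,A] = ((-1.4)·(-1.4) + (3.6)·(3.6) + (0.6)·(0.6) + (-1.4)·(-1.4) + (-1.4)·(-1.4)) / 4 = 19.2/4 = 4.8
  s[A,B] = ((-1.4)·(1.4) + (3.6)·(-0.6) + (0.6)·(0.4) + (-1.4)·(0.4) + (-1.4)·(-1.6)) / 4 = -2.2/4 = -0.55
  s[B,B] = ((1.4)·(1.4) + (-0.6)·(-0.6) + (0.4)·(0.4) + (0.4)·(0.4) + (-1.6)·(-1.6)) / 4 = 5.2/4 = 1.3
  Sample standard deviations s_i = √(s[i,i]):
  s(A) = √(4.8) = 2.1909
  s(B) = √(1.3) = 1.1402

Step 3 — r_{ij} = s_{ij} / (s_i · s_j):
  r[A,A] = 1 (diagonal).
  r[A,B] = -0.55 / (2.1909 · 1.1402) = -0.55 / 2.498 = -0.2202
  r[B,B] = 1 (diagonal).

R is symmetric with unit diagonal. Assembling:

R = [[1, -0.2202],
 [-0.2202, 1]]


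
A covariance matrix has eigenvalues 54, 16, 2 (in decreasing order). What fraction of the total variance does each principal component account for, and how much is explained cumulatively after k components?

Step 1 — total variance = trace(Sigma) = Σ λ_i = 54 + 16 + 2 = 72.

Step 2 — fraction explained by component i = λ_i / Σ λ:
  PC1: 54/72 = 0.75
  PC2: 16/72 = 0.2222
  PC3: 2/72 = 0.0278

Step 3 — cumulative fraction after k components = (λ_1 + ... + λ_k) / Σ λ:
  k = 1: 54/72 = 0.75
  k = 2: (54 + 16)/72 = 70/72 = 0.9722
  k = 3: (54 + 16 + 2)/72 = 72/72 = 1

Summary (fraction, with percent):

explained: PC1 0.75 (75%), PC2 0.2222 (22.22%), PC3 0.0278 (2.78%);  cumulative: 0.75, 0.9722, 1


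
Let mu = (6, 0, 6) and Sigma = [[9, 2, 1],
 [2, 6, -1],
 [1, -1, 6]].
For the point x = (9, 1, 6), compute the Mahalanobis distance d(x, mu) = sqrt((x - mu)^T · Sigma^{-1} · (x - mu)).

Step 1 — centre the observation: (x - mu) = (3, 1, 0).

Step 2 — invert Sigma (cofactor / det for 3×3, or solve directly):
  Sigma^{-1} = [[0.1246, -0.0463, -0.0285],
 [-0.0463, 0.1886, 0.0391],
 [-0.0285, 0.0391, 0.1779]].

Step 3 — form the quadratic (x - mu)^T · Sigma^{-1} · (x - mu):
  Sigma^{-1} · (x - mu) = (0.3274, 0.0498, -0.0463).
  (x - mu)^T · [Sigma^{-1} · (x - mu)] = (3)·(0.3274) + (1)·(0.0498) + (0)·(-0.0463) = 1.032.

Step 4 — take square root: d = √(1.032) ≈ 1.0159.

d(x, mu) = √(1.032) ≈ 1.0159


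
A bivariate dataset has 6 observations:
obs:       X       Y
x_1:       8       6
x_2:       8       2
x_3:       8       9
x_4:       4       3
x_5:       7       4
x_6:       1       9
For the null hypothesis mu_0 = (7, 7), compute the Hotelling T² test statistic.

Step 1 — sample mean vector:
  mean(X) = (8 + 8 + 8 + 4 + 7 + 1) / 6 = 36/6 = 6
  mean(Y) = (6 + 2 + 9 + 3 + 4 + 9) / 6 = 33/6 = 5.5
  x̄ = (6, 5.5),  deviation x̄ - mu_0 = (6, 5.5) - (7, 7) = (-1, -1.5).

Step 2 — sample covariance matrix, S[i,j] = (1/(n-1)) · Σ_k (x_{k,i} - mean_i) · (x_{k,j} - mean_j), divisor n-1 = 5:
  S[X,X] = ((2)·(2) + (2)·(2) + (2)·(2) + (-2)·(-2) + (1)·(1) + (-5)·(-5)) / 5 = 42/5 = 8.4
  S[X,Y] = ((2)·(0.5) + (2)·(-3.5) + (2)·(3.5) + (-2)·(-2.5) + (1)·(-1.5) + (-5)·(3.5)) / 5 = -13/5 = -2.6
  S[Y,Y] = ((0.5)·(0.5) + (-3.5)·(-3.5) + (3.5)·(3.5) + (-2.5)·(-2.5) + (-1.5)·(-1.5) + (3.5)·(3.5)) / 5 = 45.5/5 = 9.1
  S = [[8.4, -2.6],
 [-2.6, 9.1]].

Step 3 — invert S. det(S) = 8.4·9.1 - (-2.6)² = 69.68.
  S^{-1} = (1/det) · [[d, -b], [-b, a]] = [[0.1306, 0.0373],
 [0.0373, 0.1206]].

Step 4 — quadratic form (x̄ - mu_0)^T · S^{-1} · (x̄ - mu_0):
  S^{-1} · (x̄ - mu_0) = (-0.1866, -0.2181),
  (x̄ - mu_0)^T · [...] = (-1)·(-0.1866) + (-1.5)·(-0.2181) = 0.5138.

Step 5 — scale by n: T² = 6 · 0.5138 = 3.0827.

T² ≈ 3.0827


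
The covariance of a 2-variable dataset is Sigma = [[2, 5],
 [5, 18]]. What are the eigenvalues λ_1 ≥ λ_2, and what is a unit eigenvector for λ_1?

Step 1 — characteristic polynomial of 2×2 Sigma:
  det(Sigma - λI) = λ² - trace · λ + det = 0.
  trace = 2 + 18 = 20, det = 2·18 - (5)² = 11.
Step 2 — discriminant:
  Δ = trace² - 4·det = 400 - 44 = 356.
Step 3 — eigenvalues:
  λ = (trace ± √Δ)/2 = (20 ± 18.868)/2,
  λ_1 = 19.434,  λ_2 = 0.566.

Step 4 — unit eigenvector for λ_1: solve (Sigma - λ_1 I)v = 0. First row:
  (2 - 19.434)·v_x + (5)·v_y = 0, i.e. (-17.434)·v_x + (5)·v_y = 0,
  so v ∝ (b, λ_1 - a) = (5, 17.434) = u.
  ||u|| = √((5)² + (17.434)²) = √(328.9437) ≈ 18.1368,
  v_1 = u/||u|| ≈ (0.2757, 0.9612) (||v_1|| = 1).

λ_1 = 19.434,  λ_2 = 0.566;  v_1 ≈ (0.2757, 0.9612)


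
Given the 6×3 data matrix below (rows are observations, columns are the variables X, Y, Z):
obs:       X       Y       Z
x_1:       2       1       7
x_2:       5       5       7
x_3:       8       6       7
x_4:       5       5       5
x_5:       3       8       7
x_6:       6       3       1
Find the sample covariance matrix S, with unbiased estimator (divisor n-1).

Step 1 — column means:
  mean(X) = (2 + 5 + 8 + 5 + 3 + 6) / 6 = 29/6 = 4.8333
  mean(Y) = (1 + 5 + 6 + 5 + 8 + 3) / 6 = 28/6 = 4.6667
  mean(Z) = (7 + 7 + 7 + 5 + 7 + 1) / 6 = 34/6 = 5.6667

Step 2 — sample covariance S[i,j] = (1/(n-1)) · Σ_k (x_{k,i} - mean_i) · (x_{k,j} - mean_j), with n-1 = 5.
  S[X,X] = ((-2.8333)·(-2.8333) + (0.1667)·(0.1667) + (3.1667)·(3.1667) + (0.1667)·(0.1667) + (-1.8333)·(-1.8333) + (1.1667)·(1.1667)) / 5 = 22.8333/5 = 4.5667
  S[X,Y] = ((-2.8333)·(-3.6667) + (0.1667)·(0.3333) + (3.1667)·(1.3333) + (0.1667)·(0.3333) + (-1.8333)·(3.3333) + (1.1667)·(-1.6667)) / 5 = 6.6667/5 = 1.3333
  S[X,Z] = ((-2.8333)·(1.3333) + (0.1667)·(1.3333) + (3.1667)·(1.3333) + (0.1667)·(-0.6667) + (-1.8333)·(1.3333) + (1.1667)·(-4.6667)) / 5 = -7.3333/5 = -1.4667
  S[Y,Y] = ((-3.6667)·(-3.6667) + (0.3333)·(0.3333) + (1.3333)·(1.3333) + (0.3333)·(0.3333) + (3.3333)·(3.3333) + (-1.6667)·(-1.6667)) / 5 = 29.3333/5 = 5.8667
  S[Y,Z] = ((-3.6667)·(1.3333) + (0.3333)·(1.3333) + (1.3333)·(1.3333) + (0.3333)·(-0.6667) + (3.3333)·(1.3333) + (-1.6667)·(-4.6667)) / 5 = 9.3333/5 = 1.8667
  S[Z,Z] = ((1.3333)·(1.3333) + (1.3333)·(1.3333) + (1.3333)·(1.3333) + (-0.6667)·(-0.6667) + (1.3333)·(1.3333) + (-4.6667)·(-4.6667)) / 5 = 29.3333/5 = 5.8667

S is symmetric (S[j,i] = S[i,j]). Assembling:

S = [[4.5667, 1.3333, -1.4667],
 [1.3333, 5.8667, 1.8667],
 [-1.4667, 1.8667, 5.8667]]


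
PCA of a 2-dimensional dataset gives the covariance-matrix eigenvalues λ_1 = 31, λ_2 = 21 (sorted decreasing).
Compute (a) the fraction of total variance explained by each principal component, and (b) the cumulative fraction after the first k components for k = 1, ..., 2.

Step 1 — total variance = trace(Sigma) = Σ λ_i = 31 + 21 = 52.

Step 2 — fraction explained by component i = λ_i / Σ λ:
  PC1: 31/52 = 0.5962
  PC2: 21/52 = 0.4038

Step 3 — cumulative fraction after k components = (λ_1 + ... + λ_k) / Σ λ:
  k = 1: 31/52 = 0.5962
  k = 2: (31 + 21)/52 = 52/52 = 1

Summary (fraction, with percent):

explained: PC1 0.5962 (59.62%), PC2 0.4038 (40.38%);  cumulative: 0.5962, 1


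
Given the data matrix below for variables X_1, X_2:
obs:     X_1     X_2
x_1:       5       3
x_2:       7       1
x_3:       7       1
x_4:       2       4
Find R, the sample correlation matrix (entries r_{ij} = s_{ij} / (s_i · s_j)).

Step 1 — column means:
  mean(X_1) = (5 + 7 + 7 + 2) / 4 = 21/4 = 5.25
  mean(X_2) = (3 + 1 + 1 + 4) / 4 = 9/4 = 2.25

Step 2 — sample variances and covariances s[i,j] = (1/(n-1)) · Σ_k (x_{k,i} - mean_i) · (x_{k,j} - mean_j), with n-1 = 3:
  s[X_1,X_1] = ((-0.25)·(-0.25) + (1.75)·(1.75) + (1.75)·(1.75) + (-3.25)·(-3.25)) / 3 = 16.75/3 = 5.5833
  s[X_1,X_2] = ((-0.25)·(0.75) + (1.75)·(-1.25) + (1.75)·(-1.25) + (-3.25)·(1.75)) / 3 = -10.25/3 = -3.4167
  s[X_2,X_2] = ((0.75)·(0.75) + (-1.25)·(-1.25) + (-1.25)·(-1.25) + (1.75)·(1.75)) / 3 = 6.75/3 = 2.25
  Sample standard deviations s_i = √(s[i,i]):
  s(X_1) = √(5.5833) = 2.3629
  s(X_2) = √(2.25) = 1.5

Step 3 — r_{ij} = s_{ij} / (s_i · s_j):
  r[X_1,X_1] = 1 (diagonal).
  r[X_1,X_2] = -3.4167 / (2.3629 · 1.5) = -3.4167 / 3.5444 = -0.964
  r[X_2,X_2] = 1 (diagonal).

R is symmetric with unit diagonal. Assembling:

R = [[1, -0.964],
 [-0.964, 1]]


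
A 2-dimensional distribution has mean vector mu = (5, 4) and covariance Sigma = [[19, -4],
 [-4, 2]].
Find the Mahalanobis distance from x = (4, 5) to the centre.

Step 1 — centre the observation: (x - mu) = (-1, 1).

Step 2 — invert Sigma. det(Sigma) = 19·2 - (-4)² = 22.
  Sigma^{-1} = (1/det) · [[d, -b], [-b, a]] = [[0.0909, 0.1818],
 [0.1818, 0.8636]].

Step 3 — form the quadratic (x - mu)^T · Sigma^{-1} · (x - mu):
  Sigma^{-1} · (x - mu) = (0.0909, 0.6818).
  (x - mu)^T · [Sigma^{-1} · (x - mu)] = (-1)·(0.0909) + (1)·(0.6818) = 0.5909.

Step 4 — take square root: d = √(0.5909) ≈ 0.7687.

d(x, mu) = √(0.5909) ≈ 0.7687


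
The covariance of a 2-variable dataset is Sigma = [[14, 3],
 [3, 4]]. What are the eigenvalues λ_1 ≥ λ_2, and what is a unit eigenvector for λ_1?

Step 1 — characteristic polynomial of 2×2 Sigma:
  det(Sigma - λI) = λ² - trace · λ + det = 0.
  trace = 14 + 4 = 18, det = 14·4 - (3)² = 47.
Step 2 — discriminant:
  Δ = trace² - 4·det = 324 - 188 = 136.
Step 3 — eigenvalues:
  λ = (trace ± √Δ)/2 = (18 ± 11.6619)/2,
  λ_1 = 14.831,  λ_2 = 3.169.

Step 4 — unit eigenvector for λ_1: solve (Sigma - λ_1 I)v = 0. First row:
  (14 - 14.831)·v_x + (3)·v_y = 0, i.e. (-0.831)·v_x + (3)·v_y = 0,
  so v ∝ (b, λ_1 - a) = (3, 0.831) = u.
  ||u|| = √((3)² + (0.831)²) = √(9.6905) ≈ 3.113,
  v_1 = u/||u|| ≈ (0.9637, 0.2669) (||v_1|| = 1).

λ_1 = 14.831,  λ_2 = 3.169;  v_1 ≈ (0.9637, 0.2669)


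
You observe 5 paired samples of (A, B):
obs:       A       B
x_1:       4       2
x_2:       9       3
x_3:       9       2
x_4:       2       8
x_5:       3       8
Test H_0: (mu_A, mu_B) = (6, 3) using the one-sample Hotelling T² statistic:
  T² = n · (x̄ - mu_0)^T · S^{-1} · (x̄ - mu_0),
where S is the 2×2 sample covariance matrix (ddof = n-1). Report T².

Step 1 — sample mean vector:
  mean(A) = (4 + 9 + 9 + 2 + 3) / 5 = 27/5 = 5.4
  mean(B) = (2 + 3 + 2 + 8 + 8) / 5 = 23/5 = 4.6
  x̄ = (5.4, 4.6),  deviation x̄ - mu_0 = (5.4, 4.6) - (6, 3) = (-0.6, 1.6).

Step 2 — sample covariance matrix, S[i,j] = (1/(n-1)) · Σ_k (x_{k,i} - mean_i) · (x_{k,j} - mean_j), divisor n-1 = 4:
  S[A,A] = ((-1.4)·(-1.4) + (3.6)·(3.6) + (3.6)·(3.6) + (-3.4)·(-3.4) + (-2.4)·(-2.4)) / 4 = 45.2/4 = 11.3
  S[A,B] = ((-1.4)·(-2.6) + (3.6)·(-1.6) + (3.6)·(-2.6) + (-3.4)·(3.4) + (-2.4)·(3.4)) / 4 = -31.2/4 = -7.8
  S[B,B] = ((-2.6)·(-2.6) + (-1.6)·(-1.6) + (-2.6)·(-2.6) + (3.4)·(3.4) + (3.4)·(3.4)) / 4 = 39.2/4 = 9.8
  S = [[11.3, -7.8],
 [-7.8, 9.8]].

Step 3 — invert S. det(S) = 11.3·9.8 - (-7.8)² = 49.9.
  S^{-1} = (1/det) · [[d, -b], [-b, a]] = [[0.1964, 0.1563],
 [0.1563, 0.2265]].

Step 4 — quadratic form (x̄ - mu_0)^T · S^{-1} · (x̄ - mu_0):
  S^{-1} · (x̄ - mu_0) = (0.1323, 0.2685),
  (x̄ - mu_0)^T · [...] = (-0.6)·(0.1323) + (1.6)·(0.2685) = 0.3503.

Step 5 — scale by n: T² = 5 · 0.3503 = 1.7515.

T² ≈ 1.7515


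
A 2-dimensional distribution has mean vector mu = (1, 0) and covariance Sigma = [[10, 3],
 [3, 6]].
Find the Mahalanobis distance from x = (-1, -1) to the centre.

Step 1 — centre the observation: (x - mu) = (-2, -1).

Step 2 — invert Sigma. det(Sigma) = 10·6 - (3)² = 51.
  Sigma^{-1} = (1/det) · [[d, -b], [-b, a]] = [[0.1176, -0.0588],
 [-0.0588, 0.1961]].

Step 3 — form the quadratic (x - mu)^T · Sigma^{-1} · (x - mu):
  Sigma^{-1} · (x - mu) = (-0.1765, -0.0784).
  (x - mu)^T · [Sigma^{-1} · (x - mu)] = (-2)·(-0.1765) + (-1)·(-0.0784) = 0.4314.

Step 4 — take square root: d = √(0.4314) ≈ 0.6568.

d(x, mu) = √(0.4314) ≈ 0.6568


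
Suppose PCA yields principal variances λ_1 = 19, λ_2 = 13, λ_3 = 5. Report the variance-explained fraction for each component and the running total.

Step 1 — total variance = trace(Sigma) = Σ λ_i = 19 + 13 + 5 = 37.

Step 2 — fraction explained by component i = λ_i / Σ λ:
  PC1: 19/37 = 0.5135
  PC2: 13/37 = 0.3514
  PC3: 5/37 = 0.1351

Step 3 — cumulative fraction after k components = (λ_1 + ... + λ_k) / Σ λ:
  k = 1: 19/37 = 0.5135
  k = 2: (19 + 13)/37 = 32/37 = 0.8649
  k = 3: (19 + 13 + 5)/37 = 37/37 = 1

Summary (fraction, with percent):

explained: PC1 0.5135 (51.35%), PC2 0.3514 (35.14%), PC3 0.1351 (13.51%);  cumulative: 0.5135, 0.8649, 1


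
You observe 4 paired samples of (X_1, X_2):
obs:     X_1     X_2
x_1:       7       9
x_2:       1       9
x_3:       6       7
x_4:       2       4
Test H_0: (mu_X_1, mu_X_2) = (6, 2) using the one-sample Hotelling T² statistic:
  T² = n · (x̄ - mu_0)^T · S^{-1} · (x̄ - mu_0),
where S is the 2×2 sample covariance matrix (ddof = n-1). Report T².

Step 1 — sample mean vector:
  mean(X_1) = (7 + 1 + 6 + 2) / 4 = 16/4 = 4
  mean(X_2) = (9 + 9 + 7 + 4) / 4 = 29/4 = 7.25
  x̄ = (4, 7.25),  deviation x̄ - mu_0 = (4, 7.25) - (6, 2) = (-2, 5.25).

Step 2 — sample covariance matrix, S[i,j] = (1/(n-1)) · Σ_k (x_{k,i} - mean_i) · (x_{k,j} - mean_j), divisor n-1 = 3:
  S[X_1,X_1] = ((3)·(3) + (-3)·(-3) + (2)·(2) + (-2)·(-2)) / 3 = 26/3 = 8.6667
  S[X_1,X_2] = ((3)·(1.75) + (-3)·(1.75) + (2)·(-0.25) + (-2)·(-3.25)) / 3 = 6/3 = 2
  S[X_2,X_2] = ((1.75)·(1.75) + (1.75)·(1.75) + (-0.25)·(-0.25) + (-3.25)·(-3.25)) / 3 = 16.75/3 = 5.5833
  S = [[8.6667, 2],
 [2, 5.5833]].

Step 3 — invert S. det(S) = 8.6667·5.5833 - (2)² = 44.3889.
  S^{-1} = (1/det) · [[d, -b], [-b, a]] = [[0.1258, -0.0451],
 [-0.0451, 0.1952]].

Step 4 — quadratic form (x̄ - mu_0)^T · S^{-1} · (x̄ - mu_0):
  S^{-1} · (x̄ - mu_0) = (-0.4881, 1.1151),
  (x̄ - mu_0)^T · [...] = (-2)·(-0.4881) + (5.25)·(1.1151) = 6.8307.

Step 5 — scale by n: T² = 4 · 6.8307 = 27.3229.

T² ≈ 27.3229


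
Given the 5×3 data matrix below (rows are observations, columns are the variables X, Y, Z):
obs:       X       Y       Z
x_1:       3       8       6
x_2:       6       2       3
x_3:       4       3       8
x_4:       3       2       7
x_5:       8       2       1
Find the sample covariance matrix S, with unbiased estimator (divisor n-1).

Step 1 — column means:
  mean(X) = (3 + 6 + 4 + 3 + 8) / 5 = 24/5 = 4.8
  mean(Y) = (8 + 2 + 3 + 2 + 2) / 5 = 17/5 = 3.4
  mean(Z) = (6 + 3 + 8 + 7 + 1) / 5 = 25/5 = 5

Step 2 — sample covariance S[i,j] = (1/(n-1)) · Σ_k (x_{k,i} - mean_i) · (x_{k,j} - mean_j), with n-1 = 4.
  S[X,X] = ((-1.8)·(-1.8) + (1.2)·(1.2) + (-0.8)·(-0.8) + (-1.8)·(-1.8) + (3.2)·(3.2)) / 4 = 18.8/4 = 4.7
  S[X,Y] = ((-1.8)·(4.6) + (1.2)·(-1.4) + (-0.8)·(-0.4) + (-1.8)·(-1.4) + (3.2)·(-1.4)) / 4 = -11.6/4 = -2.9
  S[X,Z] = ((-1.8)·(1) + (1.2)·(-2) + (-0.8)·(3) + (-1.8)·(2) + (3.2)·(-4)) / 4 = -23/4 = -5.75
  S[Y,Y] = ((4.6)·(4.6) + (-1.4)·(-1.4) + (-0.4)·(-0.4) + (-1.4)·(-1.4) + (-1.4)·(-1.4)) / 4 = 27.2/4 = 6.8
  S[Y,Z] = ((4.6)·(1) + (-1.4)·(-2) + (-0.4)·(3) + (-1.4)·(2) + (-1.4)·(-4)) / 4 = 9/4 = 2.25
  S[Z,Z] = ((1)·(1) + (-2)·(-2) + (3)·(3) + (2)·(2) + (-4)·(-4)) / 4 = 34/4 = 8.5

S is symmetric (S[j,i] = S[i,j]). Assembling:

S = [[4.7, -2.9, -5.75],
 [-2.9, 6.8, 2.25],
 [-5.75, 2.25, 8.5]]
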